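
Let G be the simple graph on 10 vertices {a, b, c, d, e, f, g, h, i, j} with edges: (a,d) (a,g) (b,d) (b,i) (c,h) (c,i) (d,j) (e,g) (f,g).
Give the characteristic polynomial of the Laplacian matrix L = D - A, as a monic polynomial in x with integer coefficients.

x^10 - 18x^9 + 134x^8 - 536x^7 + 1255x^6 - 1760x^5 + 1452x^4 - 660x^3 + 142x^2 - 10x

Each diagonal entry of L is the vertex degree and each off-diagonal entry is -1 where an edge is present, 0 otherwise; in the order [a, b, c, d, e, f, g, h, i, j] the diagonal is [2, 2, 2, 3, 1, 1, 3, 1, 2, 1]. L has integer entries, so p(x) = det(xI - L) has integer coefficients. Expanding the determinant yields x^10 - 18x^9 + 134x^8 - 536x^7 + 1255x^6 - 1760x^5 + 1452x^4 - 660x^3 + 142x^2 - 10x. The constant term is 0 because L is singular (the all-ones vector lies in its kernel).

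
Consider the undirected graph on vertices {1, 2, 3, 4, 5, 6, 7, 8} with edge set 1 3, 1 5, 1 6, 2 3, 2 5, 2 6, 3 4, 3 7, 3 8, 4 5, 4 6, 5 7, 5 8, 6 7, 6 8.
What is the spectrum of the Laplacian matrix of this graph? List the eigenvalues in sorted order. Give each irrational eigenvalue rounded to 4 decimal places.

Each diagonal entry of L is the vertex degree and each off-diagonal entry is -1 where an edge is present, 0 otherwise; in the order [1, 2, 3, 4, 5, 6, 7, 8] the diagonal is [3, 3, 5, 3, 5, 5, 3, 3]. The multiplicity of 0 as a Laplacian eigenvalue equals the number of connected components.

[0, 3, 3, 3, 3, 5, 5, 8]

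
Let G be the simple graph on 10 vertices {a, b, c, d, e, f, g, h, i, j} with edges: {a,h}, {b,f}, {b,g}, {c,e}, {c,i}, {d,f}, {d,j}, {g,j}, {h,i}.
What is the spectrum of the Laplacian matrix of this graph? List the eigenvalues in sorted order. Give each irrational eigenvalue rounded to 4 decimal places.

[0, 0, 0.3820, 1.3820, 1.3820, 1.3820, 2.6180, 3.6180, 3.6180, 3.6180]

Each diagonal entry of L is the vertex degree and each off-diagonal entry is -1 where an edge is present, 0 otherwise; in the order [a, b, c, d, e, f, g, h, i, j] the diagonal is [1, 2, 2, 2, 1, 2, 2, 2, 2, 2]. Since every row of L sums to 0, the all-ones vector is in the kernel and 0 is an eigenvalue. The 2 zero eigenvalues correspond to the 2 connected components. The eigenvalues sum to 18, which equals trace(L) = 2|E|.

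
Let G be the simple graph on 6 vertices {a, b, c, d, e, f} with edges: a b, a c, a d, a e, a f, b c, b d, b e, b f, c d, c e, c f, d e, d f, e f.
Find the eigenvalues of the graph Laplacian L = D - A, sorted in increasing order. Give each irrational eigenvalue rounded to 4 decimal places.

[0, 6, 6, 6, 6, 6]

With the vertex order [a, b, c, d, e, f], the degrees are [5, 5, 5, 5, 5, 5], giving D = diag(5, 5, 5, 5, 5, 5) and L = D - A. The multiplicity of 0 as a Laplacian eigenvalue equals the number of connected components. The single zero eigenvalue shows the graph is connected.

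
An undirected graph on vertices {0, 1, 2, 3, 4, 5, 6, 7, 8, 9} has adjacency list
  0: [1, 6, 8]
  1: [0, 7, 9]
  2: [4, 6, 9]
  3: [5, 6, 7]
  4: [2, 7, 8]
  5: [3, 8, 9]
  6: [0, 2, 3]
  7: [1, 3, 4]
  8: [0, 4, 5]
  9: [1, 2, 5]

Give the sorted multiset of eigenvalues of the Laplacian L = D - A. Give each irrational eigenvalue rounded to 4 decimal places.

Each diagonal entry of L is the vertex degree and each off-diagonal entry is -1 where an edge is present, 0 otherwise; in the order [0, 1, 2, 3, 4, 5, 6, 7, 8, 9] the diagonal is [3, 3, 3, 3, 3, 3, 3, 3, 3, 3]. L is symmetric positive semidefinite, so every eigenvalue is real and nonnegative. The single zero eigenvalue shows the graph is connected. The eigenvalues sum to 30, which equals trace(L) = 2|E|.

[0, 2, 2, 2, 2, 2, 5, 5, 5, 5]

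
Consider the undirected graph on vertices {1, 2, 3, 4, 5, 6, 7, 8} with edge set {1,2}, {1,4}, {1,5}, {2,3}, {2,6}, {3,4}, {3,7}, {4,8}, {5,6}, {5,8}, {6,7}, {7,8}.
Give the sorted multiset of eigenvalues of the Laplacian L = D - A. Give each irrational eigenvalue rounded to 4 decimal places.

With the vertex order [1, 2, 3, 4, 5, 6, 7, 8], the degrees are [3, 3, 3, 3, 3, 3, 3, 3], giving D = diag(3, 3, 3, 3, 3, 3, 3, 3) and L = D - A. L is symmetric positive semidefinite, so every eigenvalue is real and nonnegative.

[0, 2, 2, 2, 4, 4, 4, 6]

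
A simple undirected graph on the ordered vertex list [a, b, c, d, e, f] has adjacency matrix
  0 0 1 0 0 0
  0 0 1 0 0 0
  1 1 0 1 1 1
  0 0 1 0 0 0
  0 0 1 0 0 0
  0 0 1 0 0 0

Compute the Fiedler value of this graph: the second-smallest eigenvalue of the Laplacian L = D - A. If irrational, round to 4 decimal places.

With the vertex order [a, b, c, d, e, f], the degrees are [1, 1, 5, 1, 1, 1], giving D = diag(1, 1, 5, 1, 1, 1) and L = D - A. The smallest Laplacian eigenvalue is always 0. The next one, lambda_2 = 1, measures how hard the graph is to disconnect: larger values mean better connectivity. The largest eigenvalue, 6, is at most the vertex count 6.

1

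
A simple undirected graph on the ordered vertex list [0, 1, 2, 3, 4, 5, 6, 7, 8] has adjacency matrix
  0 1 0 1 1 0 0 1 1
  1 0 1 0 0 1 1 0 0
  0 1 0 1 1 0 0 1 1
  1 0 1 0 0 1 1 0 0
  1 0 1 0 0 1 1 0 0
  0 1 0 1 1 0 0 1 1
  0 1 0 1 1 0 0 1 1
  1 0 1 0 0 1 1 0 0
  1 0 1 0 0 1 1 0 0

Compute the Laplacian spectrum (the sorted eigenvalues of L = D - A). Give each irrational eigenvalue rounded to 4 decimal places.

[0, 4, 4, 4, 4, 5, 5, 5, 9]

Each diagonal entry of L is the vertex degree and each off-diagonal entry is -1 where an edge is present, 0 otherwise; in the order [0, 1, 2, 3, 4, 5, 6, 7, 8] the diagonal is [5, 4, 5, 4, 4, 5, 5, 4, 4]. Diagonalising L (or applying a numerical eigensolver to the 9x9 matrix) gives the spectrum above. The largest eigenvalue, 9, is at most the vertex count 9. The eigenvalues sum to 40, which equals trace(L) = 2|E|.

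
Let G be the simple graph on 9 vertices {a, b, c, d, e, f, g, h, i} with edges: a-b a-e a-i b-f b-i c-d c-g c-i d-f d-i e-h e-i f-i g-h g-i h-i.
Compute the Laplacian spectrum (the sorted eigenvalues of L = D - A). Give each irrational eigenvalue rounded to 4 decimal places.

[0, 1.5858, 1.5858, 3, 3, 4.4142, 4.4142, 5, 9]

With the vertex order [a, b, c, d, e, f, g, h, i], the degrees are [3, 3, 3, 3, 3, 3, 3, 3, 8], giving D = diag(3, 3, 3, 3, 3, 3, 3, 3, 8) and L = D - A. Since every row of L sums to 0, the all-ones vector is in the kernel and 0 is an eigenvalue. By the matrix-tree theorem the graph has (1/9) * product of the nonzero eigenvalues = 2205 spanning trees.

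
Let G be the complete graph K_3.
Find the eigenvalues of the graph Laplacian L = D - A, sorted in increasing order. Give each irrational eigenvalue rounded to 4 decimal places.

The graph has 3 vertices and degree multiset [2, 2, 2]; D is the diagonal matrix of degrees and L = D - A. Since every row of L sums to 0, the all-ones vector is in the kernel and 0 is an eigenvalue. The eigenvalues sum to 6, which equals trace(L) = 2|E|. There is one zero in the spectrum, matching the 1 component.

[0, 3, 3]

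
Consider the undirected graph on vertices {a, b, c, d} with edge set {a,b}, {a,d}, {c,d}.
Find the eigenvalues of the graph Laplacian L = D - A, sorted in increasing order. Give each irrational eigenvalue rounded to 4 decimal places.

Reading degrees in the order [a, b, c, d] gives [2, 1, 1, 2]; set D = diag(2, 1, 1, 2) and form L = D - A. L is symmetric positive semidefinite, so every eigenvalue is real and nonnegative.

[0, 0.5858, 2, 3.4142]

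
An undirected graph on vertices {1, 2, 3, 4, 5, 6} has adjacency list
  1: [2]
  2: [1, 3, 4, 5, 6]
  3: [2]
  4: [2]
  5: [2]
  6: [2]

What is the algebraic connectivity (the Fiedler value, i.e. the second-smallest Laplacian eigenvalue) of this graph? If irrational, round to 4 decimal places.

With the vertex order [1, 2, 3, 4, 5, 6], the degrees are [1, 5, 1, 1, 1, 1], giving D = diag(1, 5, 1, 1, 1, 1) and L = D - A. Computing the eigenvalues of L and sorting gives [0, 1, 1, 1, 1, 6]. The Fiedler value lambda_2 = 1 is strictly positive, so the graph is connected.

1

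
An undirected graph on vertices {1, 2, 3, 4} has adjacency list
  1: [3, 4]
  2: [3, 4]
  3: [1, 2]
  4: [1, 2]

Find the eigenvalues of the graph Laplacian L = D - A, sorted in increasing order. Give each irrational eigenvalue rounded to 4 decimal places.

[0, 2, 2, 4]

Each diagonal entry of L is the vertex degree and each off-diagonal entry is -1 where an edge is present, 0 otherwise; in the order [1, 2, 3, 4] the diagonal is [2, 2, 2, 2]. Since every row of L sums to 0, the all-ones vector is in the kernel and 0 is an eigenvalue. The single zero eigenvalue shows the graph is connected. By the matrix-tree theorem the graph has (1/4) * product of the nonzero eigenvalues = 4 spanning trees.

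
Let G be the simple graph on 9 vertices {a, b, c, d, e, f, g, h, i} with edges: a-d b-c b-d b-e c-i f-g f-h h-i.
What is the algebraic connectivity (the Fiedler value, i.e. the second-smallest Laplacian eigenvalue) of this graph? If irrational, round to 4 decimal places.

0.1404

Each diagonal entry of L is the vertex degree and each off-diagonal entry is -1 where an edge is present, 0 otherwise; in the order [a, b, c, d, e, f, g, h, i] the diagonal is [1, 3, 2, 2, 1, 2, 1, 2, 2]. The smallest Laplacian eigenvalue is always 0. The next one, lambda_2 = 0.1404, measures how hard the graph is to disconnect: larger values mean better connectivity. The eigenvalues sum to 16, which equals trace(L) = 2|E|.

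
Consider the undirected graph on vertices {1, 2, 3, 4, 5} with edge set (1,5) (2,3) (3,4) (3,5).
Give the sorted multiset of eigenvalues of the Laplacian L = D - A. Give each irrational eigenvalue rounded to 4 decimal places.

[0, 0.5188, 1, 2.3111, 4.1701]

With the vertex order [1, 2, 3, 4, 5], the degrees are [1, 1, 3, 1, 2], giving D = diag(1, 1, 3, 1, 2) and L = D - A. L is symmetric positive semidefinite, so every eigenvalue is real and nonnegative. There is one zero in the spectrum, matching the 1 component.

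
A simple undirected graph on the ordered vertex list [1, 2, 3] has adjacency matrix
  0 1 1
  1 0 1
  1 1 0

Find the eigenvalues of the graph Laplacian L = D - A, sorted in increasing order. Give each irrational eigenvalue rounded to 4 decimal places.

Each diagonal entry of L is the vertex degree and each off-diagonal entry is -1 where an edge is present, 0 otherwise; in the order [1, 2, 3] the diagonal is [2, 2, 2]. Diagonalising L (or applying a numerical eigensolver to the 3x3 matrix) gives the spectrum above. The eigenvalues sum to 6, which equals trace(L) = 2|E|. By the matrix-tree theorem the graph has (1/3) * product of the nonzero eigenvalues = 3 spanning trees.

[0, 3, 3]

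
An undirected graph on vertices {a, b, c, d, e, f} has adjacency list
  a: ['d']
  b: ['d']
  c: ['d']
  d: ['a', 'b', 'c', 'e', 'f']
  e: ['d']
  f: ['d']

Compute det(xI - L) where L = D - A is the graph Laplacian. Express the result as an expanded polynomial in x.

Reading degrees in the order [a, b, c, d, e, f] gives [1, 1, 1, 5, 1, 1]; set D = diag(1, 1, 1, 5, 1, 1) and form L = D - A. L has integer entries, so p(x) = det(xI - L) has integer coefficients. Expanding the determinant yields x^6 - 10x^5 + 30x^4 - 40x^3 + 25x^2 - 6x. The coefficient of x^5 equals -trace(L) = -10, matching the sum of degrees. By the matrix-tree theorem the graph has (1/6) * product of the nonzero eigenvalues = 1 spanning tree. There is one zero in the spectrum, matching the 1 component.

x^6 - 10x^5 + 30x^4 - 40x^3 + 25x^2 - 6x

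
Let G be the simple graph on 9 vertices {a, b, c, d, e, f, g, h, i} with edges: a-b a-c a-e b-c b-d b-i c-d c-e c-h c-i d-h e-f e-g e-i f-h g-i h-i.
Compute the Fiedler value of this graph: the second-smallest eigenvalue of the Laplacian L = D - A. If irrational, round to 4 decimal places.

1.6075

Reading degrees in the order [a, b, c, d, e, f, g, h, i] gives [3, 4, 6, 3, 5, 2, 2, 4, 5]; set D = diag(3, 4, 6, 3, 5, 2, 2, 4, 5) and form L = D - A. The sorted Laplacian eigenvalues are [0, 1.6075, 1.6972, 2.5618, 4.1816, 4.5120, 5.3028, 6.8674, 7.2696]; the algebraic connectivity is the second entry, 1.6075. By the matrix-tree theorem the graph has (1/9) * product of the nonzero eigenvalues = 3879 spanning trees.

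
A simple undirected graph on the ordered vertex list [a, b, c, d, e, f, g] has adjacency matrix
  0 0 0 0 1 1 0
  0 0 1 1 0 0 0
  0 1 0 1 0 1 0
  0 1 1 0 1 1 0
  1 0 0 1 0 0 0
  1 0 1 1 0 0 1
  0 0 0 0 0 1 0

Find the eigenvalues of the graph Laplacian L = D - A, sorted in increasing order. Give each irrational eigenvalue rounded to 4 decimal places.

Reading degrees in the order [a, b, c, d, e, f, g] gives [2, 2, 3, 4, 2, 4, 1]; set D = diag(2, 2, 3, 4, 2, 4, 1) and form L = D - A. L is symmetric positive semidefinite, so every eigenvalue is real and nonnegative. The eigenvalues sum to 18, which equals trace(L) = 2|E|.

[0, 0.8472, 1.1115, 2.6205, 3.1507, 4.6277, 5.6425]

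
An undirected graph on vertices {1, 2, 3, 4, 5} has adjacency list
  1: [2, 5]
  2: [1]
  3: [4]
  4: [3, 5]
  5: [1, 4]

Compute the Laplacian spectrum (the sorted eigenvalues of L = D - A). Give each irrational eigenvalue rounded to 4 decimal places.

[0, 0.3820, 1.3820, 2.6180, 3.6180]

With the vertex order [1, 2, 3, 4, 5], the degrees are [2, 1, 1, 2, 2], giving D = diag(2, 1, 1, 2, 2) and L = D - A. Since every row of L sums to 0, the all-ones vector is in the kernel and 0 is an eigenvalue. The single zero eigenvalue shows the graph is connected. The largest eigenvalue, 3.6180, is at most the vertex count 5.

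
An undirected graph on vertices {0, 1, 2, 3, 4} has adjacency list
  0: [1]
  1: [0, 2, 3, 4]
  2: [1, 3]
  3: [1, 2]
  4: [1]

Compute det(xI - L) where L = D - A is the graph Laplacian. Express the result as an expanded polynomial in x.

With the vertex order [0, 1, 2, 3, 4], the degrees are [1, 4, 2, 2, 1], giving D = diag(1, 4, 2, 2, 1) and L = D - A. Computing det(xI - L) by cofactor expansion (or equivalently via sum-over-permutations) gives x^5 - 10x^4 + 32x^3 - 38x^2 + 15x. The constant term is 0 because L is singular (the all-ones vector lies in its kernel). The eigenvalues sum to 10, which equals trace(L) = 2|E|. By the matrix-tree theorem the graph has (1/5) * product of the nonzero eigenvalues = 3 spanning trees.

x^5 - 10x^4 + 32x^3 - 38x^2 + 15x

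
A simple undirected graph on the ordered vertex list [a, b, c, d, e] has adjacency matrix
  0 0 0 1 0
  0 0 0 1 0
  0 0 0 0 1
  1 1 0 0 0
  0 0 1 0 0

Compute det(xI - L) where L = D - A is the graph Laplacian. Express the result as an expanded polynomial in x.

Each diagonal entry of L is the vertex degree and each off-diagonal entry is -1 where an edge is present, 0 otherwise; in the order [a, b, c, d, e] the diagonal is [1, 1, 1, 2, 1]. The eigenvalues of L are [0, 0, 1, 2, 3]; the characteristic polynomial is the product of (x - lambda_i), which multiplies out to x^5 - 6x^4 + 11x^3 - 6x^2. The constant term is 0 because L is singular (the all-ones vector lies in its kernel). There are 2 zeros in the spectrum, matching the 2 components.

x^5 - 6x^4 + 11x^3 - 6x^2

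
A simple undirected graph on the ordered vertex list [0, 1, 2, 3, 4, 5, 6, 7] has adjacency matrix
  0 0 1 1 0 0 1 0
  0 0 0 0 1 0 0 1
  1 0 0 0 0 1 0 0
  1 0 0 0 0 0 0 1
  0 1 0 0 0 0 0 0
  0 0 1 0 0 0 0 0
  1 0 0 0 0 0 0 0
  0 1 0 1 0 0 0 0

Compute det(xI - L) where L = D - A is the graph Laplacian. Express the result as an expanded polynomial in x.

x^8 - 14x^7 + 77x^6 - 212x^5 + 308x^4 - 228x^3 + 76x^2 - 8x

Reading degrees in the order [0, 1, 2, 3, 4, 5, 6, 7] gives [3, 2, 2, 2, 1, 1, 1, 2]; set D = diag(3, 2, 2, 2, 1, 1, 1, 2) and form L = D - A. L has integer entries, so p(x) = det(xI - L) has integer coefficients. Expanding the determinant yields x^8 - 14x^7 + 77x^6 - 212x^5 + 308x^4 - 228x^3 + 76x^2 - 8x. The constant term is 0 because L is singular (the all-ones vector lies in its kernel). There is one zero in the spectrum, matching the 1 component. By the matrix-tree theorem the graph has (1/8) * product of the nonzero eigenvalues = 1 spanning tree.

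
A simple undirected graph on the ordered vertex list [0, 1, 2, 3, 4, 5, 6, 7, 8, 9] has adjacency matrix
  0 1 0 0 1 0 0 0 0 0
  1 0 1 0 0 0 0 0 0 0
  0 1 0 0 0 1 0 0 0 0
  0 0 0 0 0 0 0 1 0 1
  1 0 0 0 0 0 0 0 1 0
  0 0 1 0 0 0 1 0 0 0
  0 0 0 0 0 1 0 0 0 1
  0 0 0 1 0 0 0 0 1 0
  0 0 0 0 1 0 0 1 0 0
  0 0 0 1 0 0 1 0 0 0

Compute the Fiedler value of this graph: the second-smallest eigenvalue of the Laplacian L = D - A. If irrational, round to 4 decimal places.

0.3820

Reading degrees in the order [0, 1, 2, 3, 4, 5, 6, 7, 8, 9] gives [2, 2, 2, 2, 2, 2, 2, 2, 2, 2]; set D = diag(2, 2, 2, 2, 2, 2, 2, 2, 2, 2) and form L = D - A. The smallest Laplacian eigenvalue is always 0. The next one, lambda_2 = 0.3820, measures how hard the graph is to disconnect: larger values mean better connectivity. The eigenvalues sum to 20, which equals trace(L) = 2|E|.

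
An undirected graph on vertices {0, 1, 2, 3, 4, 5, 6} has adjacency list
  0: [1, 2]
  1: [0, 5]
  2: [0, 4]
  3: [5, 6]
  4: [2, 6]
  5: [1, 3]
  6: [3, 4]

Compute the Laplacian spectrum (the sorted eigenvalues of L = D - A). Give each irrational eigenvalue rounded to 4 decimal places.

[0, 0.7530, 0.7530, 2.4450, 2.4450, 3.8019, 3.8019]

Reading degrees in the order [0, 1, 2, 3, 4, 5, 6] gives [2, 2, 2, 2, 2, 2, 2]; set D = diag(2, 2, 2, 2, 2, 2, 2) and form L = D - A. Diagonalising L (or applying a numerical eigensolver to the 7x7 matrix) gives the spectrum above. The largest eigenvalue, 3.8019, is at most the vertex count 7.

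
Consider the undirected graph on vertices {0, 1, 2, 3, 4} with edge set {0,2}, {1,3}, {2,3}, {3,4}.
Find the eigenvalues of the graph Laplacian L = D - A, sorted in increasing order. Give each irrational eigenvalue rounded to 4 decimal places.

Reading degrees in the order [0, 1, 2, 3, 4] gives [1, 1, 2, 3, 1]; set D = diag(1, 1, 2, 3, 1) and form L = D - A. Since every row of L sums to 0, the all-ones vector is in the kernel and 0 is an eigenvalue. The single zero eigenvalue shows the graph is connected. The largest eigenvalue, 4.1701, is at most the vertex count 5.

[0, 0.5188, 1, 2.3111, 4.1701]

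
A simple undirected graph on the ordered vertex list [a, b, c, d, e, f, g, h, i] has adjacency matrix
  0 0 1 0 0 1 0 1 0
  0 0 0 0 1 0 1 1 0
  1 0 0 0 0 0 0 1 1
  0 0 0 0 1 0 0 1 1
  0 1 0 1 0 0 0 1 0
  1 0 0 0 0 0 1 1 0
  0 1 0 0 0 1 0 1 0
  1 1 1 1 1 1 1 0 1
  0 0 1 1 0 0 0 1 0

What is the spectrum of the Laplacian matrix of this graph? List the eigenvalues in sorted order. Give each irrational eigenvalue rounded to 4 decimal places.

[0, 1.5858, 1.5858, 3, 3, 4.4142, 4.4142, 5, 9]

Each diagonal entry of L is the vertex degree and each off-diagonal entry is -1 where an edge is present, 0 otherwise; in the order [a, b, c, d, e, f, g, h, i] the diagonal is [3, 3, 3, 3, 3, 3, 3, 8, 3]. Since every row of L sums to 0, the all-ones vector is in the kernel and 0 is an eigenvalue. The single zero eigenvalue shows the graph is connected. There is one zero in the spectrum, matching the 1 component. The largest eigenvalue, 9, is at most the vertex count 9.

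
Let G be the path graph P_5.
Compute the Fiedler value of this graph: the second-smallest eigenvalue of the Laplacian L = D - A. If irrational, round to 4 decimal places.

The graph has 5 vertices and degree multiset [2, 2, 2, 1, 1]; D is the diagonal matrix of degrees and L = D - A. Computing the eigenvalues of L and sorting gives [0, 0.3820, 1.3820, 2.6180, 3.6180]. The Fiedler value lambda_2 = 0.3820 is strictly positive, so the graph is connected. The largest eigenvalue, 3.6180, is at most the vertex count 5. There is one zero in the spectrum, matching the 1 component.

0.3820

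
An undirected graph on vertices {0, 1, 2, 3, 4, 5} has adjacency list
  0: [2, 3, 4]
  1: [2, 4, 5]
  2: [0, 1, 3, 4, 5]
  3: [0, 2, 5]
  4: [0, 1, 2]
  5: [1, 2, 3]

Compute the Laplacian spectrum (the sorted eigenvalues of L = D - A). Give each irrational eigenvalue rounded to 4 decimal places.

[0, 2.3820, 2.3820, 4.6180, 4.6180, 6]

Each diagonal entry of L is the vertex degree and each off-diagonal entry is -1 where an edge is present, 0 otherwise; in the order [0, 1, 2, 3, 4, 5] the diagonal is [3, 3, 5, 3, 3, 3]. The multiplicity of 0 as a Laplacian eigenvalue equals the number of connected components. There is one zero in the spectrum, matching the 1 component. The largest eigenvalue, 6, is at most the vertex count 6.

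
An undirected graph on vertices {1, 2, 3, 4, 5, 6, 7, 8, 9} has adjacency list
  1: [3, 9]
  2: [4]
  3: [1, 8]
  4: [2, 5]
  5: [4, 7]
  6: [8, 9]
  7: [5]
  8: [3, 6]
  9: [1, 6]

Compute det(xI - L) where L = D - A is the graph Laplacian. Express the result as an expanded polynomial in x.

x^9 - 16x^8 + 105x^7 - 364x^6 + 715x^5 - 790x^4 + 450x^3 - 100x^2

With the vertex order [1, 2, 3, 4, 5, 6, 7, 8, 9], the degrees are [2, 1, 2, 2, 2, 2, 1, 2, 2], giving D = diag(2, 1, 2, 2, 2, 2, 1, 2, 2) and L = D - A. L has integer entries, so p(x) = det(xI - L) has integer coefficients. Expanding the determinant yields x^9 - 16x^8 + 105x^7 - 364x^6 + 715x^5 - 790x^4 + 450x^3 - 100x^2. The constant term is 0 because L is singular (the all-ones vector lies in its kernel). The largest eigenvalue, 3.6180, is at most the vertex count 9.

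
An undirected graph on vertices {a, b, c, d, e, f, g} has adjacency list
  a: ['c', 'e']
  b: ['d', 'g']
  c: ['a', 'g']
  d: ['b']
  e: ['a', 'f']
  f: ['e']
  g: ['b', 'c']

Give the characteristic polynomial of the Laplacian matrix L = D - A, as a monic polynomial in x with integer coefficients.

Reading degrees in the order [a, b, c, d, e, f, g] gives [2, 2, 2, 1, 2, 1, 2]; set D = diag(2, 2, 2, 1, 2, 1, 2) and form L = D - A. L has integer entries, so p(x) = det(xI - L) has integer coefficients. Expanding the determinant yields x^7 - 12x^6 + 55x^5 - 120x^4 + 126x^3 - 56x^2 + 7x. The coefficient of x^6 equals -trace(L) = -12, matching the sum of degrees. There is one zero in the spectrum, matching the 1 component.

x^7 - 12x^6 + 55x^5 - 120x^4 + 126x^3 - 56x^2 + 7x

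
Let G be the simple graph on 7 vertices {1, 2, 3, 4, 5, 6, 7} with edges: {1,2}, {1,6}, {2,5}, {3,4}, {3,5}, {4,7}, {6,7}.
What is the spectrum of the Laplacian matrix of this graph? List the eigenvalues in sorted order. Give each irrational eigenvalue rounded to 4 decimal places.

[0, 0.7530, 0.7530, 2.4450, 2.4450, 3.8019, 3.8019]

Reading degrees in the order [1, 2, 3, 4, 5, 6, 7] gives [2, 2, 2, 2, 2, 2, 2]; set D = diag(2, 2, 2, 2, 2, 2, 2) and form L = D - A. The multiplicity of 0 as a Laplacian eigenvalue equals the number of connected components. There is one zero in the spectrum, matching the 1 component. The largest eigenvalue, 3.8019, is at most the vertex count 7.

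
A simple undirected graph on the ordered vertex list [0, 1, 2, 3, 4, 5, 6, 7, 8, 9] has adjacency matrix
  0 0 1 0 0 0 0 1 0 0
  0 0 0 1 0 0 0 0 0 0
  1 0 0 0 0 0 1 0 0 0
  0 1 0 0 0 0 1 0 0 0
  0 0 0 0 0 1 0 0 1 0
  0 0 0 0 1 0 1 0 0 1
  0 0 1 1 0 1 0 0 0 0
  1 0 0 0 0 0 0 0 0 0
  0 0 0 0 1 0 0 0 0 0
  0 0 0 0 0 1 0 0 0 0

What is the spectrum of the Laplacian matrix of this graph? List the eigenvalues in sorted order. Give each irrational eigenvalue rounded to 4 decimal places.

With the vertex order [0, 1, 2, 3, 4, 5, 6, 7, 8, 9], the degrees are [2, 1, 2, 2, 2, 3, 3, 1, 1, 1], giving D = diag(2, 1, 2, 2, 2, 3, 3, 1, 1, 1) and L = D - A. L is symmetric positive semidefinite, so every eigenvalue is real and nonnegative. The largest eigenvalue, 4.7517, is at most the vertex count 10. There is one zero in the spectrum, matching the 1 component.

[0, 0.1859, 0.2989, 0.6329, 1.1826, 2, 2.3183, 3.0437, 3.5861, 4.7517]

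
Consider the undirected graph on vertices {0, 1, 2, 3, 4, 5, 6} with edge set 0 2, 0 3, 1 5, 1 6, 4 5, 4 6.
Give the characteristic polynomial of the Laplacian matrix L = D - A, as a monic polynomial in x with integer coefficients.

x^7 - 12x^6 + 55x^5 - 120x^4 + 124x^3 - 48x^2

With the vertex order [0, 1, 2, 3, 4, 5, 6], the degrees are [2, 2, 1, 1, 2, 2, 2], giving D = diag(2, 2, 1, 1, 2, 2, 2) and L = D - A. Computing det(xI - L) by cofactor expansion (or equivalently via sum-over-permutations) gives x^7 - 12x^6 + 55x^5 - 120x^4 + 124x^3 - 48x^2. The constant term is 0 because L is singular (the all-ones vector lies in its kernel).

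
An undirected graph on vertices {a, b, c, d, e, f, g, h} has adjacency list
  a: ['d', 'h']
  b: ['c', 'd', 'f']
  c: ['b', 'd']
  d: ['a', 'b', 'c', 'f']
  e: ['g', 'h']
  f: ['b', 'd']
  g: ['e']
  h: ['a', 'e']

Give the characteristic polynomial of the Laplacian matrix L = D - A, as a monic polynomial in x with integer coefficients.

x^8 - 18x^7 + 130x^6 - 482x^5 + 971x^4 - 1026x^3 + 488x^2 - 64x

With the vertex order [a, b, c, d, e, f, g, h], the degrees are [2, 3, 2, 4, 2, 2, 1, 2], giving D = diag(2, 3, 2, 4, 2, 2, 1, 2) and L = D - A. Computing det(xI - L) by cofactor expansion (or equivalently via sum-over-permutations) gives x^8 - 18x^7 + 130x^6 - 482x^5 + 971x^4 - 1026x^3 + 488x^2 - 64x. Since p(0) = det(-L) = 0, x divides p(x). The largest eigenvalue, 5.0979, is at most the vertex count 8. There is one zero in the spectrum, matching the 1 component.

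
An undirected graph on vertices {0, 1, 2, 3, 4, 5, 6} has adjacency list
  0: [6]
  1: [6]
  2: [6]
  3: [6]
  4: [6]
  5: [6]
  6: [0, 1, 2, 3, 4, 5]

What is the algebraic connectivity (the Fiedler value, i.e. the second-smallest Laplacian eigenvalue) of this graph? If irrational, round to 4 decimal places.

Each diagonal entry of L is the vertex degree and each off-diagonal entry is -1 where an edge is present, 0 otherwise; in the order [0, 1, 2, 3, 4, 5, 6] the diagonal is [1, 1, 1, 1, 1, 1, 6]. Computing the eigenvalues of L and sorting gives [0, 1, 1, 1, 1, 1, 7]. The Fiedler value lambda_2 = 1 is strictly positive, so the graph is connected. The eigenvalues sum to 12, which equals trace(L) = 2|E|.

1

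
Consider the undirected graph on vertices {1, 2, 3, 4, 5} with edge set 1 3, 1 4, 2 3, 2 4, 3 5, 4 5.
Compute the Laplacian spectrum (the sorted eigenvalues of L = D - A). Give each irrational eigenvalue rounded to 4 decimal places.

Reading degrees in the order [1, 2, 3, 4, 5] gives [2, 2, 3, 3, 2]; set D = diag(2, 2, 3, 3, 2) and form L = D - A. Since every row of L sums to 0, the all-ones vector is in the kernel and 0 is an eigenvalue. The single zero eigenvalue shows the graph is connected.

[0, 2, 2, 3, 5]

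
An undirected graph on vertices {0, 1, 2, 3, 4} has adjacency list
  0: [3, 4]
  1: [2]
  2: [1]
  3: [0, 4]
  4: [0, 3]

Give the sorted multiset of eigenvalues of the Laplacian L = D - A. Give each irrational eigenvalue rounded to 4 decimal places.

[0, 0, 2, 3, 3]

With the vertex order [0, 1, 2, 3, 4], the degrees are [2, 1, 1, 2, 2], giving D = diag(2, 1, 1, 2, 2) and L = D - A. Diagonalising L (or applying a numerical eigensolver to the 5x5 matrix) gives the spectrum above. The 2 zero eigenvalues correspond to the 2 connected components. The eigenvalues sum to 8, which equals trace(L) = 2|E|.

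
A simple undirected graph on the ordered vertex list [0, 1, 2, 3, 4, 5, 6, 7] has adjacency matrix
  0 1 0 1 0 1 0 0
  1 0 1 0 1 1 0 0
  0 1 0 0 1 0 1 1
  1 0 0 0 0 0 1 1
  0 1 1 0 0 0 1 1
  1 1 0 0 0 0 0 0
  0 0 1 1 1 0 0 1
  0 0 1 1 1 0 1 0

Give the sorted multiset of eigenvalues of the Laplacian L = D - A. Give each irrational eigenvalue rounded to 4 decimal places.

[0, 1.1153, 2.3651, 3.5659, 5, 5, 5, 5.9537]

Each diagonal entry of L is the vertex degree and each off-diagonal entry is -1 where an edge is present, 0 otherwise; in the order [0, 1, 2, 3, 4, 5, 6, 7] the diagonal is [3, 4, 4, 3, 4, 2, 4, 4]. The multiplicity of 0 as a Laplacian eigenvalue equals the number of connected components.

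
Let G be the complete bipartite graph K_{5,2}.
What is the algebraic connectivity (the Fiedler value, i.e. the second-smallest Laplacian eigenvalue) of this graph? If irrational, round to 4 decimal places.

2

The graph has 7 vertices and degree multiset [5, 5, 2, 2, 2, 2, 2]; D is the diagonal matrix of degrees and L = D - A. The sorted Laplacian eigenvalues are [0, 2, 2, 2, 2, 5, 7]; the algebraic connectivity is the second entry, 2. The largest eigenvalue, 7, is at most the vertex count 7. The eigenvalues sum to 20, which equals trace(L) = 2|E|.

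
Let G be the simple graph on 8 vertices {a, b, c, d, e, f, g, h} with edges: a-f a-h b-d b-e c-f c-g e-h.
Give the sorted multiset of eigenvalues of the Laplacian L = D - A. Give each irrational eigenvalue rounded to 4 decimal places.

[0, 0.1522, 0.5858, 1.2346, 2, 2.7654, 3.4142, 3.8478]

Each diagonal entry of L is the vertex degree and each off-diagonal entry is -1 where an edge is present, 0 otherwise; in the order [a, b, c, d, e, f, g, h] the diagonal is [2, 2, 2, 1, 2, 2, 1, 2]. The multiplicity of 0 as a Laplacian eigenvalue equals the number of connected components.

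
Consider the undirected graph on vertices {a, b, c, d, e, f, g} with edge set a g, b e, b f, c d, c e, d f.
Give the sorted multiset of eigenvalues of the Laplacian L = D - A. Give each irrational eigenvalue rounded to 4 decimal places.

Reading degrees in the order [a, b, c, d, e, f, g] gives [1, 2, 2, 2, 2, 2, 1]; set D = diag(1, 2, 2, 2, 2, 2, 1) and form L = D - A. Diagonalising L (or applying a numerical eigensolver to the 7x7 matrix) gives the spectrum above. The 2 zero eigenvalues correspond to the 2 connected components. The eigenvalues sum to 12, which equals trace(L) = 2|E|. The largest eigenvalue, 3.6180, is at most the vertex count 7.

[0, 0, 1.3820, 1.3820, 2, 3.6180, 3.6180]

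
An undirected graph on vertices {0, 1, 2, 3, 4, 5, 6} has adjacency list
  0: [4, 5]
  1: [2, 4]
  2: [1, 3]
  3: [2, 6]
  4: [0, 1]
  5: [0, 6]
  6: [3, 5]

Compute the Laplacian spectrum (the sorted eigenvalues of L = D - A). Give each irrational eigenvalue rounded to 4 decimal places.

With the vertex order [0, 1, 2, 3, 4, 5, 6], the degrees are [2, 2, 2, 2, 2, 2, 2], giving D = diag(2, 2, 2, 2, 2, 2, 2) and L = D - A. Diagonalising L (or applying a numerical eigensolver to the 7x7 matrix) gives the spectrum above. The single zero eigenvalue shows the graph is connected. The largest eigenvalue, 3.8019, is at most the vertex count 7.

[0, 0.7530, 0.7530, 2.4450, 2.4450, 3.8019, 3.8019]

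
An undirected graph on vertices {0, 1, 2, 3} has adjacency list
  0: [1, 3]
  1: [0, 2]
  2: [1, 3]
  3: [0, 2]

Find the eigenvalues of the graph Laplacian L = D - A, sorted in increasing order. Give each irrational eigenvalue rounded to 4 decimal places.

[0, 2, 2, 4]

Reading degrees in the order [0, 1, 2, 3] gives [2, 2, 2, 2]; set D = diag(2, 2, 2, 2) and form L = D - A. L is symmetric positive semidefinite, so every eigenvalue is real and nonnegative. The single zero eigenvalue shows the graph is connected. The largest eigenvalue, 4, is at most the vertex count 4. The eigenvalues sum to 8, which equals trace(L) = 2|E|.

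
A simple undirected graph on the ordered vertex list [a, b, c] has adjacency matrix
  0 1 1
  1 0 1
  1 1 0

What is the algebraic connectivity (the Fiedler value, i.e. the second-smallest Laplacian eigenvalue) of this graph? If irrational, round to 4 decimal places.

3

With the vertex order [a, b, c], the degrees are [2, 2, 2], giving D = diag(2, 2, 2) and L = D - A. Computing the eigenvalues of L and sorting gives [0, 3, 3]. The Fiedler value lambda_2 = 3 is strictly positive, so the graph is connected.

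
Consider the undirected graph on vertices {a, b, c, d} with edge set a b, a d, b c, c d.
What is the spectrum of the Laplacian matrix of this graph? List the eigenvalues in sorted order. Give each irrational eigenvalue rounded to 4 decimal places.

Reading degrees in the order [a, b, c, d] gives [2, 2, 2, 2]; set D = diag(2, 2, 2, 2) and form L = D - A. L is symmetric positive semidefinite, so every eigenvalue is real and nonnegative. The largest eigenvalue, 4, is at most the vertex count 4.

[0, 2, 2, 4]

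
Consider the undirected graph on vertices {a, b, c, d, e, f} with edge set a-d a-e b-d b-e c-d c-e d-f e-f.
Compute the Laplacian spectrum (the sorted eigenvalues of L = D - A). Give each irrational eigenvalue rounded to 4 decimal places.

[0, 2, 2, 2, 4, 6]

With the vertex order [a, b, c, d, e, f], the degrees are [2, 2, 2, 4, 4, 2], giving D = diag(2, 2, 2, 4, 4, 2) and L = D - A. Since every row of L sums to 0, the all-ones vector is in the kernel and 0 is an eigenvalue. The largest eigenvalue, 6, is at most the vertex count 6.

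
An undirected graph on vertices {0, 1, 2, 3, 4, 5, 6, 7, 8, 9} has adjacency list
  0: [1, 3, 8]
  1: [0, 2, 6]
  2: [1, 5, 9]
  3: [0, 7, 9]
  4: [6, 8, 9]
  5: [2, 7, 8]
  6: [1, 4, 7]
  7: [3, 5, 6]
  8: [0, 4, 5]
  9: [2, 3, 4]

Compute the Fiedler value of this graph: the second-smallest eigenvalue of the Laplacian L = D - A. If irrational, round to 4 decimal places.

Each diagonal entry of L is the vertex degree and each off-diagonal entry is -1 where an edge is present, 0 otherwise; in the order [0, 1, 2, 3, 4, 5, 6, 7, 8, 9] the diagonal is [3, 3, 3, 3, 3, 3, 3, 3, 3, 3]. Computing the eigenvalues of L and sorting gives [0, 2, 2, 2, 2, 2, 5, 5, 5, 5]. The Fiedler value lambda_2 = 2 is strictly positive, so the graph is connected. By the matrix-tree theorem the graph has (1/10) * product of the nonzero eigenvalues = 2000 spanning trees.

2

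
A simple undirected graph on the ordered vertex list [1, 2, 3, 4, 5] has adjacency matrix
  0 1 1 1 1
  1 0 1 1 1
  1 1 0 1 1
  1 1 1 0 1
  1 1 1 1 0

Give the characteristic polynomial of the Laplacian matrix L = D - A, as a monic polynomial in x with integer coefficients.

x^5 - 20x^4 + 150x^3 - 500x^2 + 625x

With the vertex order [1, 2, 3, 4, 5], the degrees are [4, 4, 4, 4, 4], giving D = diag(4, 4, 4, 4, 4) and L = D - A. The eigenvalues of L are [0, 5, 5, 5, 5]; the characteristic polynomial is the product of (x - lambda_i), which multiplies out to x^5 - 20x^4 + 150x^3 - 500x^2 + 625x. The constant term is 0 because L is singular (the all-ones vector lies in its kernel).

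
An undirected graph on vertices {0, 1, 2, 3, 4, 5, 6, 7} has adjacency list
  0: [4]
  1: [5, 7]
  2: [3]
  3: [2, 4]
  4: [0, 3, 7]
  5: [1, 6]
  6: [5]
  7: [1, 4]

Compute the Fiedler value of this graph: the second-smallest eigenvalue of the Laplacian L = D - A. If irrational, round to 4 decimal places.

0.1864

Reading degrees in the order [0, 1, 2, 3, 4, 5, 6, 7] gives [1, 2, 1, 2, 3, 2, 1, 2]; set D = diag(1, 2, 1, 2, 3, 2, 1, 2) and form L = D - A. Computing the eigenvalues of L and sorting gives [0, 0.1864, 0.5858, 1, 2, 2.4707, 3.4142, 4.3429]. The Fiedler value lambda_2 = 0.1864 is strictly positive, so the graph is connected. By the matrix-tree theorem the graph has (1/8) * product of the nonzero eigenvalues = 1 spanning tree.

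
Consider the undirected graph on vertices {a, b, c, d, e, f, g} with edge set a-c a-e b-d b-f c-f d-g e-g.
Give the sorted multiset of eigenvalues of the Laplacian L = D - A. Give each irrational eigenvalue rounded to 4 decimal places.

[0, 0.7530, 0.7530, 2.4450, 2.4450, 3.8019, 3.8019]

With the vertex order [a, b, c, d, e, f, g], the degrees are [2, 2, 2, 2, 2, 2, 2], giving D = diag(2, 2, 2, 2, 2, 2, 2) and L = D - A. L is symmetric positive semidefinite, so every eigenvalue is real and nonnegative. The largest eigenvalue, 3.8019, is at most the vertex count 7. By the matrix-tree theorem the graph has (1/7) * product of the nonzero eigenvalues = 7 spanning trees.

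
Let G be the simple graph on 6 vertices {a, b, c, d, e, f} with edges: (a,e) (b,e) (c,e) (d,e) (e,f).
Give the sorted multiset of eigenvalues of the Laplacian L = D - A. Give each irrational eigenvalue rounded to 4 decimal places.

[0, 1, 1, 1, 1, 6]

Reading degrees in the order [a, b, c, d, e, f] gives [1, 1, 1, 1, 5, 1]; set D = diag(1, 1, 1, 1, 5, 1) and form L = D - A. The multiplicity of 0 as a Laplacian eigenvalue equals the number of connected components. There is one zero in the spectrum, matching the 1 component.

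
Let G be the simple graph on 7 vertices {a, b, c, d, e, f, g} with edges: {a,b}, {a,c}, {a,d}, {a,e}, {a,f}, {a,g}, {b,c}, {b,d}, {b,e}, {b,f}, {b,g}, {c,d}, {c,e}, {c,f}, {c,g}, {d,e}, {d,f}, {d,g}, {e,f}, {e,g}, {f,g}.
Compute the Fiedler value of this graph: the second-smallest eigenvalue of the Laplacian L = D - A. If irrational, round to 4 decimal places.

Each diagonal entry of L is the vertex degree and each off-diagonal entry is -1 where an edge is present, 0 otherwise; in the order [a, b, c, d, e, f, g] the diagonal is [6, 6, 6, 6, 6, 6, 6]. The sorted Laplacian eigenvalues are [0, 7, 7, 7, 7, 7, 7]; the algebraic connectivity is the second entry, 7. The largest eigenvalue, 7, is at most the vertex count 7.

7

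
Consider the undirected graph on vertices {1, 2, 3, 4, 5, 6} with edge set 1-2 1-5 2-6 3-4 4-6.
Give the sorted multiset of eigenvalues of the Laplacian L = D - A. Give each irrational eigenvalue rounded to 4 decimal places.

With the vertex order [1, 2, 3, 4, 5, 6], the degrees are [2, 2, 1, 2, 1, 2], giving D = diag(2, 2, 1, 2, 1, 2) and L = D - A. Diagonalising L (or applying a numerical eigensolver to the 6x6 matrix) gives the spectrum above. There is one zero in the spectrum, matching the 1 component. By the matrix-tree theorem the graph has (1/6) * product of the nonzero eigenvalues = 1 spanning tree.

[0, 0.2679, 1, 2, 3, 3.7321]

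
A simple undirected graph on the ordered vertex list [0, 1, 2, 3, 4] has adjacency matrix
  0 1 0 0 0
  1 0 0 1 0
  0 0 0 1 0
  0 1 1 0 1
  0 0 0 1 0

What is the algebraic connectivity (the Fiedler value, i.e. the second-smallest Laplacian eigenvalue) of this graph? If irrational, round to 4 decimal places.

Each diagonal entry of L is the vertex degree and each off-diagonal entry is -1 where an edge is present, 0 otherwise; in the order [0, 1, 2, 3, 4] the diagonal is [1, 2, 1, 3, 1]. Computing the eigenvalues of L and sorting gives [0, 0.5188, 1, 2.3111, 4.1701]. The Fiedler value lambda_2 = 0.5188 is strictly positive, so the graph is connected.

0.5188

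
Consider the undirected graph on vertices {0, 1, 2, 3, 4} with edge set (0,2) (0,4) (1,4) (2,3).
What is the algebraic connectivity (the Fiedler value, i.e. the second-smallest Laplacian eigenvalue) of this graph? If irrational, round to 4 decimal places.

0.3820

Reading degrees in the order [0, 1, 2, 3, 4] gives [2, 1, 2, 1, 2]; set D = diag(2, 1, 2, 1, 2) and form L = D - A. The sorted Laplacian eigenvalues are [0, 0.3820, 1.3820, 2.6180, 3.6180]; the algebraic connectivity is the second entry, 0.3820. There is one zero in the spectrum, matching the 1 component.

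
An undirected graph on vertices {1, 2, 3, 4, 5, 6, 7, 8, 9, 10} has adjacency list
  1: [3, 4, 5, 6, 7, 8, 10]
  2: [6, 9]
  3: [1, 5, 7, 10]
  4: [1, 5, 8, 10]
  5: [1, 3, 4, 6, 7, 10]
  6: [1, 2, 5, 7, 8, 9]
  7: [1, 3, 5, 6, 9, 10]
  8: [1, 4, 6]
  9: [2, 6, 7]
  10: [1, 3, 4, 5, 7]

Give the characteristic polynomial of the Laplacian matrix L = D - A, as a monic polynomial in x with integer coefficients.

Each diagonal entry of L is the vertex degree and each off-diagonal entry is -1 where an edge is present, 0 otherwise; in the order [1, 2, 3, 4, 5, 6, 7, 8, 9, 10] the diagonal is [7, 2, 4, 4, 6, 6, 6, 3, 3, 5]. Computing det(xI - L) by cofactor expansion (or equivalently via sum-over-permutations) gives x^10 - 46x^9 + 917x^8 - 10368x^7 + 73019x^6 - 330774x^5 + 958518x^4 - 1700742x^3 + 1658860x^2 - 666230x. The constant term is 0 because L is singular (the all-ones vector lies in its kernel). There is one zero in the spectrum, matching the 1 component.

x^10 - 46x^9 + 917x^8 - 10368x^7 + 73019x^6 - 330774x^5 + 958518x^4 - 1700742x^3 + 1658860x^2 - 666230x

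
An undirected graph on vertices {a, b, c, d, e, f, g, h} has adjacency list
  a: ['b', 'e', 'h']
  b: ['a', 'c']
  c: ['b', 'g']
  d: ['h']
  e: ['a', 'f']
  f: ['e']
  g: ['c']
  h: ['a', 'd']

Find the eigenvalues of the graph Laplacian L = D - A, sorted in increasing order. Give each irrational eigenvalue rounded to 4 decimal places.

Reading degrees in the order [a, b, c, d, e, f, g, h] gives [3, 2, 2, 1, 2, 1, 1, 2]; set D = diag(3, 2, 2, 1, 2, 1, 1, 2) and form L = D - A. Diagonalising L (or applying a numerical eigensolver to the 8x8 matrix) gives the spectrum above. By the matrix-tree theorem the graph has (1/8) * product of the nonzero eigenvalues = 1 spanning tree.

[0, 0.2434, 0.3820, 1.1798, 2, 2.6180, 3.1386, 4.4383]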